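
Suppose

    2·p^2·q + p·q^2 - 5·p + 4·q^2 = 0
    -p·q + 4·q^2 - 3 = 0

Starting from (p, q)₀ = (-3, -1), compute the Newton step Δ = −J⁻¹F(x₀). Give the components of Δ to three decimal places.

At (-3, -1): F = (-2.000, -2.000).
Jacobian J = [[4·p·q + q^2 - 5, 2·p^2 + 2·p·q + 8·q], [-q, -p + 8·q]].
At the point, J = [[8.000, 16.000], [1.000, -5.000]] (det J = -56.000).
Solving J·Δ = −F gives Δ = (0.750, -0.250).

(0.750, -0.250)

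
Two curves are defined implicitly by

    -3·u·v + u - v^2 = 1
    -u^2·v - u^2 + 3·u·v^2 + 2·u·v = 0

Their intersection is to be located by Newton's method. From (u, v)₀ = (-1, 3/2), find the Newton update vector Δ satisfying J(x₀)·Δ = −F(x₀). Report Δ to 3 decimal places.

At (-1, 3/2): F = (0.250, -12.250).
Jacobian J = [[-3·v + 1, -3·u - 2·v], [-2·u·v - 2·u + 3·v^2 + 2·v, -u^2 + 6·u·v + 2·u]].
At the point, J = [[-3.500, 0.000], [14.750, -12.000]] (det J = 42.000).
Solving J·Δ = −F gives Δ = (0.071, -0.933).

(0.071, -0.933)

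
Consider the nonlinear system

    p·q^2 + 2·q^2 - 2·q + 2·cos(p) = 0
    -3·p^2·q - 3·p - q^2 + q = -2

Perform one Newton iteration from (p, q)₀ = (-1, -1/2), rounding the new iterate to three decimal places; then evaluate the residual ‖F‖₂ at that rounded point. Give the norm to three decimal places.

At (-1, -1/2): F = (2.33060, 5.750).
Jacobian J = [[q^2 - 2·sin(p), 2·p·q + 4·q - 2], [-6·p·q - 3, -3·p^2 - 2·q + 1]].
At the point, J = [[1.93294, -3.000], [-6.000, -1.000]] (det J = -19.93294).
Solving J·Δ = −F gives Δ = (0.748, 1.259).
Then the next iterate is (p, q)₁ = (-0.252, 0.759).
Re-evaluating at (-0.252, 0.759): F = (1.42582, 2.79432), so ‖F‖₂ = 3.137.

3.137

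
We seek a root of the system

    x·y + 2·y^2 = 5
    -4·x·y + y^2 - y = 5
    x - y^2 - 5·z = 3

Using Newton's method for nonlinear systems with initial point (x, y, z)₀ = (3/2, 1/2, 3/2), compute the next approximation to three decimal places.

At (3/2, 1/2, 3/2): F = (-3.750, -8.250, -9.250).
Jacobian J = [[y, x + 4·y, 0], [-4·y, -4·x + 2·y - 1, 0], [1, -2·y, -5]].
At the point, J = [[0.500, 3.500, 0.000], [-2.000, -6.000, 0.000], [1.000, -1.000, -5.000]] (det J = -20.000).
Solving J·Δ = −F gives Δ = (-12.844, 2.906, -5.000).
Then the next iterate is (x, y, z)₁ = (-11.344, 3.406, -3.500).

(-11.344, 3.406, -3.500)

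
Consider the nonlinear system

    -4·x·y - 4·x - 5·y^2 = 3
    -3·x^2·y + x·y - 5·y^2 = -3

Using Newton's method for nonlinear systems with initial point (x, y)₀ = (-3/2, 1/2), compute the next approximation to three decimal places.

(-0.687, 0.628)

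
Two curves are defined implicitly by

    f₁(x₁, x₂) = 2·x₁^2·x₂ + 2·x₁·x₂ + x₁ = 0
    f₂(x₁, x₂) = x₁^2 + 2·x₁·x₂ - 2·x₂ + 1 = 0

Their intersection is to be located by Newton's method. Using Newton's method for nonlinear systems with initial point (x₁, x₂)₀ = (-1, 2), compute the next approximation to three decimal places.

At (-1, 2): F = (-1.000, -6.000).
Jacobian J = [[4·x₁·x₂ + 2·x₂ + 1, 2·x₁^2 + 2·x₁], [2·x₁ + 2·x₂, 2·x₁ - 2]].
At the point, J = [[-3.000, 0.000], [2.000, -4.000]] (det J = 12.000).
Solving J·Δ = −F gives Δ = (-0.333, -1.667).
Then the next iterate is (x₁, x₂)₁ = (-1.333, 0.333).

(-1.333, 0.333)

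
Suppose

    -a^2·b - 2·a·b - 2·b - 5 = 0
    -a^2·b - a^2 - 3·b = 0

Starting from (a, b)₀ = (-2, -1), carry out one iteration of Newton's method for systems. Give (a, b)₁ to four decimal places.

At (-2, -1): F = (-3.0000, 3.0000).
Jacobian J = [[-2·a·b - 2·b, -a^2 - 2·a - 2], [-2·a·b - 2·a, -a^2 - 3]].
At the point, J = [[-2.0000, -2.0000], [0.0000, -7.0000]] (det J = 14.0000).
Solving J·Δ = −F gives Δ = (-1.9286, 0.4286).
Then the next iterate is (a, b)₁ = (-3.9286, -0.5714).

(-3.9286, -0.5714)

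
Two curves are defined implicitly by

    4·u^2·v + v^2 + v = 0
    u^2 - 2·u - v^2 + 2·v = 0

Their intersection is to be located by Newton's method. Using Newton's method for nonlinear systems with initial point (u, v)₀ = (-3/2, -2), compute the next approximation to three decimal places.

At (-3/2, -2): F = (-16.000, -2.750).
Jacobian J = [[8·u·v, 4·u^2 + 2·v + 1], [2·u - 2, -2·v + 2]].
At the point, J = [[24.000, 6.000], [-5.000, 6.000]] (det J = 174.000).
Solving J·Δ = −F gives Δ = (0.457, 0.839).
Then the next iterate is (u, v)₁ = (-1.043, -1.161).

(-1.043, -1.161)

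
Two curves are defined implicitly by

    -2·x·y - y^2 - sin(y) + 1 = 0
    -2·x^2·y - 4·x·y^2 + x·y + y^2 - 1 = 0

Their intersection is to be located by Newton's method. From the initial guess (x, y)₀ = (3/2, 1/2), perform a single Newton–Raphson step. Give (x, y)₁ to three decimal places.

(0.568, 0.439)

At (3/2, 1/2): F = (-1.22943, -3.750).
Jacobian J = [[-2·y, -2·x - 2·y - cos(y)], [-4·x·y - 4·y^2 + y, -2·x^2 - 8·x·y + x + 2·y]].
At the point, J = [[-1.000, -4.87758], [-3.500, -8.000]] (det J = -9.07154).
Solving J·Δ = −F gives Δ = (-0.932, -0.061).
Then the next iterate is (x, y)₁ = (0.568, 0.439).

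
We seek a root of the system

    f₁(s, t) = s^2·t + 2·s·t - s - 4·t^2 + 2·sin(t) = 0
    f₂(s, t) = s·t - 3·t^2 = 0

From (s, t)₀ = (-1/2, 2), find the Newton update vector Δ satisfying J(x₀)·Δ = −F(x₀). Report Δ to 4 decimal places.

(1.7120, -0.7661)

At (-1/2, 2): F = (-15.181405, -13.0000).
Jacobian J = [[2·s·t + 2·t - 1, s^2 + 2·s - 8·t + 2·cos(t)], [t, s - 6·t]].
At the point, J = [[1.0000, -17.582294], [2.0000, -12.5000]] (det J = 22.664587).
Solving J·Δ = −F gives Δ = (1.7120, -0.7661).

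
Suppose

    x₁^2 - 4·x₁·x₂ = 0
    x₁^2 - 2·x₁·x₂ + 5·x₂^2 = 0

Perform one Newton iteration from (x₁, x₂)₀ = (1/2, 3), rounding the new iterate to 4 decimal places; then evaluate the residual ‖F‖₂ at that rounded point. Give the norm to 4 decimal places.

At (1/2, 3): F = (-5.7500, 42.2500).
Jacobian J = [[2·x₁ - 4·x₂, -4·x₁], [2·x₁ - 2·x₂, -2·x₁ + 10·x₂]].
At the point, J = [[-11.0000, -2.0000], [-5.0000, 29.0000]] (det J = -329.0000).
Solving J·Δ = −F gives Δ = (-0.2500, -1.5000).
Then the next iterate is (x₁, x₂)₁ = (0.2500, 1.5000).
Re-evaluating at (0.2500, 1.5000): F = (-1.4375, 10.5625), so ‖F‖₂ = 10.6599.

10.6599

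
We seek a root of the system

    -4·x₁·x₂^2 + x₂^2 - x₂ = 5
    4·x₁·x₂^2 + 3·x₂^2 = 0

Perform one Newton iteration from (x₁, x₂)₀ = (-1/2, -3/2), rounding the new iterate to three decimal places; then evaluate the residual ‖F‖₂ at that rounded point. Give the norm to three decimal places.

0.657

At (-1/2, -3/2): F = (3.250, 2.250).
Jacobian J = [[-4·x₂^2, -8·x₁·x₂ + 2·x₂ - 1], [4·x₂^2, 8·x₁·x₂ + 6·x₂]].
At the point, J = [[-9.000, -10.000], [9.000, -3.000]] (det J = 117.000).
Solving J·Δ = −F gives Δ = (-0.109, 0.423).
Then the next iterate is (x₁, x₂)₁ = (-0.609, -1.077).
Re-evaluating at (-0.609, -1.077): F = (0.06252, 0.65420), so ‖F‖₂ = 0.657.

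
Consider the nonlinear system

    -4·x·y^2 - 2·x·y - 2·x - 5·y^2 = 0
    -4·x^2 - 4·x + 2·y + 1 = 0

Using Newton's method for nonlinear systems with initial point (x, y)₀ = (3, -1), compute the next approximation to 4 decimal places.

At (3, -1): F = (-17.0000, -49.0000).
Jacobian J = [[-4·y^2 - 2·y - 2, -8·x·y - 2·x - 10·y], [-8·x - 4, 2]].
At the point, J = [[-4.0000, 28.0000], [-28.0000, 2.0000]] (det J = 776.0000).
Solving J·Δ = −F gives Δ = (-1.7242, 0.3608).
Then the next iterate is (x, y)₁ = (1.2758, -0.6392).

(1.2758, -0.6392)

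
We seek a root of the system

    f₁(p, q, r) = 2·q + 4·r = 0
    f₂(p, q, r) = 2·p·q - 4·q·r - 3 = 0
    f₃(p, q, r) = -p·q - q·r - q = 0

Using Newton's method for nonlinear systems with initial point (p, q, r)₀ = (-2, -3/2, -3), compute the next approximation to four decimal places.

(-0.4783, -2.0870, 1.0435)

At (-2, -3/2, -3): F = (-15.0000, -15.0000, -6.0000).
Jacobian J = [[0, 2, 4], [2·q, 2·p - 4·r, -4·q], [-q, -p - r - 1, -q]].
At the point, J = [[0.0000, 2.0000, 4.0000], [-3.0000, 8.0000, 6.0000], [1.5000, 4.0000, 1.5000]] (det J = -69.0000).
Solving J·Δ = −F gives Δ = (1.5217, -0.5870, 4.0435).
Then the next iterate is (p, q, r)₁ = (-0.4783, -2.0870, 1.0435).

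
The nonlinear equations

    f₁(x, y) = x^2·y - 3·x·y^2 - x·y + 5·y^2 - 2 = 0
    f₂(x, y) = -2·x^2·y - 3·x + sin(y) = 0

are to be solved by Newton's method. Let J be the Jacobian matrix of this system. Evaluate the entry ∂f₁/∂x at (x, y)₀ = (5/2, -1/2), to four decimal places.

-2.7500

∂f₁/∂x = 2·x·y - 3·y^2 - y.
At (5/2, -1/2) this is -2.7500.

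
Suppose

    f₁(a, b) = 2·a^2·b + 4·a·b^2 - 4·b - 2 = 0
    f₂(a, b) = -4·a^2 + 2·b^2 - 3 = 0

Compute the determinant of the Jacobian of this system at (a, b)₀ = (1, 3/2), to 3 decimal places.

170.000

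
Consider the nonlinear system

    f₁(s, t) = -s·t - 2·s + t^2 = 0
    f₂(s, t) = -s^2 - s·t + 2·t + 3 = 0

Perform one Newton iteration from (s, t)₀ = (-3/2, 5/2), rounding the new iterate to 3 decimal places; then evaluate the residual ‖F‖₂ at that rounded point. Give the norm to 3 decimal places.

5.380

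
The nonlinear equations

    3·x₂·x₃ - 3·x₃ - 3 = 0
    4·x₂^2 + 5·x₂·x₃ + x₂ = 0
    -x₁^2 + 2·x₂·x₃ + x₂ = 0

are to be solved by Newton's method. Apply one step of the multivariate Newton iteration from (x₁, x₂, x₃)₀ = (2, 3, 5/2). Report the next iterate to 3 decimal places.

(3.430, 0.520, 3.600)

At (2, 3, 5/2): F = (12.000, 76.500, 14.000).
Jacobian J = [[0, 3·x₃, 3·x₂ - 3], [0, 8·x₂ + 5·x₃ + 1, 5·x₂], [-2·x₁, 2·x₃ + 1, 2·x₂]].
At the point, J = [[0.000, 7.500, 6.000], [0.000, 37.500, 15.000], [-4.000, 6.000, 6.000]] (det J = 450.000).
Solving J·Δ = −F gives Δ = (1.430, -2.480, 1.100).
Then the next iterate is (x₁, x₂, x₃)₁ = (3.430, 0.520, 3.600).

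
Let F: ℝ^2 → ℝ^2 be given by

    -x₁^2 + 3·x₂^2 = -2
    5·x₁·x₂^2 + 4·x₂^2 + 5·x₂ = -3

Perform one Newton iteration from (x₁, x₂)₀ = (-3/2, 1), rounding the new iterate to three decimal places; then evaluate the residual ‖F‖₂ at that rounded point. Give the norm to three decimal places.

0.819

At (-3/2, 1): F = (2.750, 4.500).
Jacobian J = [[-2·x₁, 6·x₂], [5·x₂^2, 10·x₁·x₂ + 8·x₂ + 5]].
At the point, J = [[3.000, 6.000], [5.000, -2.000]] (det J = -36.000).
Solving J·Δ = −F gives Δ = (-0.903, -0.007).
Then the next iterate is (x₁, x₂)₁ = (-2.403, 0.993).
Re-evaluating at (-2.403, 0.993): F = (-0.81626, 0.06182), so ‖F‖₂ = 0.819.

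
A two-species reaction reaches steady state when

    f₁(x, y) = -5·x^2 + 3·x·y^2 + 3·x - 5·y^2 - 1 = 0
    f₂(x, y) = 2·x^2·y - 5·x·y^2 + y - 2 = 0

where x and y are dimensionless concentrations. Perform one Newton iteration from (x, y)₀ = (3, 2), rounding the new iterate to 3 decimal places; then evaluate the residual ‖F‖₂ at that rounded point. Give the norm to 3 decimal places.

7.268

At (3, 2): F = (-21.000, -24.000).
Jacobian J = [[-10·x + 3·y^2 + 3, 6·x·y - 10·y], [4·x·y - 5·y^2, 2·x^2 - 10·x·y + 1]].
At the point, J = [[-15.000, 16.000], [4.000, -41.000]] (det J = 551.000).
Solving J·Δ = −F gives Δ = (-2.260, -0.806).
Then the next iterate is (x, y)₁ = (0.740, 1.194).
Re-evaluating at (0.740, 1.194): F = (-5.48127, -4.77318), so ‖F‖₂ = 7.268.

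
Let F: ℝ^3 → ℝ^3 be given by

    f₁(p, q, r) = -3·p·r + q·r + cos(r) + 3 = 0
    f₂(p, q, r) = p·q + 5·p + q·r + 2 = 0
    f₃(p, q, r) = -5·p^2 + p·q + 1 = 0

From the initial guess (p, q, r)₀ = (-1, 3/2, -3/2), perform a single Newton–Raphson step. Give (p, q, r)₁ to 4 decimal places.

(-0.6935, -0.4755, -1.6206)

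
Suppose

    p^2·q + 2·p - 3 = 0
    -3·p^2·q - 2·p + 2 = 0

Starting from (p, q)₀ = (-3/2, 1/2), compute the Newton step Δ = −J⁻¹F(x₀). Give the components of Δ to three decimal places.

(3.250, 1.444)

At (-3/2, 1/2): F = (-4.875, 1.625).
Jacobian J = [[2·p·q + 2, p^2], [-6·p·q - 2, -3·p^2]].
At the point, J = [[0.500, 2.250], [2.500, -6.750]] (det J = -9.000).
Solving J·Δ = −F gives Δ = (3.250, 1.444).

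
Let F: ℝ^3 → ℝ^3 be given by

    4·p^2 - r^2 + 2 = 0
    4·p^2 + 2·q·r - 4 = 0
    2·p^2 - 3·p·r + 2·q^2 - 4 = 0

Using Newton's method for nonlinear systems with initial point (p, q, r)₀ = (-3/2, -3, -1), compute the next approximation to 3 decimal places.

At (-3/2, -3, -1): F = (10.000, 11.000, 14.000).
Jacobian J = [[8·p, 0, -2·r], [8·p, 2·r, 2·q], [4·p - 3·r, 4·q, -3·p]].
At the point, J = [[-12.000, 0.000, 2.000], [-12.000, -2.000, -6.000], [-3.000, -12.000, 4.500]] (det J = 1248.000).
Solving J·Δ = −F gives Δ = (0.816, 0.923, -0.106).
Then the next iterate is (p, q, r)₁ = (-0.684, -2.077, -1.106).

(-0.684, -2.077, -1.106)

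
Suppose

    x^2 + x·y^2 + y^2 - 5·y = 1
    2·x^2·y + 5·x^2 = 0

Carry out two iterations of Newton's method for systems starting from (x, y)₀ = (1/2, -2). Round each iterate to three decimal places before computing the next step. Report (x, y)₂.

At (1/2, -2): F = (15.250, 0.250).
Jacobian J = [[2·x + y^2, 2·x·y + 2·y - 5], [4·x·y + 10·x, 2·x^2]].
At the point, J = [[5.000, -11.000], [1.000, 0.500]] (det J = 13.500).
Solving J·Δ = −F gives Δ = (-0.769, 1.037).
Then the next iterate is (x, y)₁ = (-0.269, -0.963).
Round to (-0.269, -0.963) and repeat: F = (4.56527, 0.22244), J = [[0.38937, -6.40791], [-1.65381, 0.14472]].
Δ = (0.198, 0.724), so (x, y)₂ = (-0.071, -0.239).

(-0.071, -0.239)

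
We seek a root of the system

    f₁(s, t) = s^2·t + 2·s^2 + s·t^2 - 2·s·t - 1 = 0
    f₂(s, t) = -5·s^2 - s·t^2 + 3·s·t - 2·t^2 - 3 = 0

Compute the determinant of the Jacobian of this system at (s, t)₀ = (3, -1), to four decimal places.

J = [[2·s·t + 4·s + t^2 - 2·t, s^2 + 2·s·t - 2·s], [-10·s - t^2 + 3·t, -2·s·t + 3·s - 4·t]].
At the point, J = [[9.0000, -3.0000], [-34.0000, 19.0000]].
det J = 69.0000.

69.0000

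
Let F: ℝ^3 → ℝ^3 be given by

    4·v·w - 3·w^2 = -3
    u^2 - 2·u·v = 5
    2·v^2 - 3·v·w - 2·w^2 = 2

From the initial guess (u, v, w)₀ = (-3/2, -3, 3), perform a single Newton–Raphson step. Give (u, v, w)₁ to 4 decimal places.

At (-3/2, -3, 3): F = (-60.0000, -11.7500, 25.0000).
Jacobian J = [[0, 4·w, 4·v - 6·w], [2·u - 2·v, -2·u, 0], [0, 4·v - 3·w, -3·v - 4·w]].
At the point, J = [[0.0000, 12.0000, -30.0000], [3.0000, 3.0000, 0.0000], [0.0000, -21.0000, -3.0000]] (det J = 1998.0000).
Solving J·Δ = −F gives Δ = (2.5203, 1.3964, -1.4414).
Then the next iterate is (u, v, w)₁ = (1.0203, -1.6036, 1.5586).

(1.0203, -1.6036, 1.5586)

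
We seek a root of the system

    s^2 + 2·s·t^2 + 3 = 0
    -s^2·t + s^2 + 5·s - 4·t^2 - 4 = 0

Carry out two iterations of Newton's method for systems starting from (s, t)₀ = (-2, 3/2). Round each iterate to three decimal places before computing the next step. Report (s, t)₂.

(0.697, 0.832)

At (-2, 3/2): F = (-2.000, -25.000).
Jacobian J = [[2·s + 2·t^2, 4·s·t], [-2·s·t + 2·s + 5, -s^2 - 8·t]].
At the point, J = [[0.500, -12.000], [7.000, -16.000]] (det J = 76.000).
Solving J·Δ = −F gives Δ = (3.526, -0.020).
Then the next iterate is (s, t)₁ = (1.526, 1.480).
Round to (1.526, 1.480) and repeat: F = (12.01378, -6.24936), J = [[7.43280, 9.03392], [3.53504, -14.16868]].
Δ = (-0.829, -0.648), so (s, t)₂ = (0.697, 0.832).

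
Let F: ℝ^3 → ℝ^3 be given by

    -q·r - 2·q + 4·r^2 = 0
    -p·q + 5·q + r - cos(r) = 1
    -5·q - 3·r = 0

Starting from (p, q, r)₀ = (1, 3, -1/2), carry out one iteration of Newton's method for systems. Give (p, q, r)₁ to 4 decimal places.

At (1, 3, -1/2): F = (-3.5000, 9.622417, -13.5000).
Jacobian J = [[0, -r - 2, -q + 8·r], [-q, -p + 5, sin(r) + 1], [0, -5, -3]].
At the point, J = [[0.0000, -1.5000, -7.0000], [-3.0000, 4.0000, 0.520574], [0.0000, -5.0000, -3.0000]] (det J = -91.5000).
Solving J·Δ = −F gives Δ = (-0.4490, -2.7541, 0.0902).
Then the next iterate is (p, q, r)₁ = (0.5510, 0.2459, -0.4098).

(0.5510, 0.2459, -0.4098)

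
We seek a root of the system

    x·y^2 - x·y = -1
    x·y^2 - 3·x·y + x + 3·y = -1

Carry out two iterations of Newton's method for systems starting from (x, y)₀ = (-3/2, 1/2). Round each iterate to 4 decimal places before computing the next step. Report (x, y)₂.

(1.8065, 0.5806)

At (-3/2, 1/2): F = (1.3750, 2.8750).
Jacobian J = [[y^2 - y, 2·x·y - x], [y^2 - 3·y + 1, 2·x·y - 3·x + 3]].
At the point, J = [[-0.2500, 0.0000], [-0.2500, 6.0000]] (det J = -1.5000).
Solving J·Δ = −F gives Δ = (5.5000, -0.2500).
Then the next iterate is (x, y)₁ = (4.0000, 0.2500).
Round to (4.0000, 0.2500) and repeat: F = (0.2500, 3.0000), J = [[-0.1875, -2.0000], [0.3125, -7.0000]].
Δ = (-2.1935, 0.3306), so (x, y)₂ = (1.8065, 0.5806).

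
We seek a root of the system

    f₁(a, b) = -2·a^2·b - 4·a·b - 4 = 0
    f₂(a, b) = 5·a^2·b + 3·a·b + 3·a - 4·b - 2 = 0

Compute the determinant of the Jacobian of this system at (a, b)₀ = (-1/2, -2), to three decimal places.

J = [[-4·a·b - 4·b, -2·a^2 - 4·a], [10·a·b + 3·b + 3, 5·a^2 + 3·a - 4]].
At the point, J = [[4.000, 1.500], [7.000, -4.250]].
det J = -27.500.

-27.500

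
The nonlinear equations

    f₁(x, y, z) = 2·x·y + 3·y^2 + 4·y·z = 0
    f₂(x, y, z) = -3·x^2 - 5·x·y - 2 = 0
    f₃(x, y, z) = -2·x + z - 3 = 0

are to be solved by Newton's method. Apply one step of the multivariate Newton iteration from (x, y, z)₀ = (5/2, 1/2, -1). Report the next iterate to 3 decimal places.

At (5/2, 1/2, -1): F = (1.250, -27.000, -9.000).
Jacobian J = [[2·y, 2·x + 6·y + 4·z, 4·y], [-6·x - 5·y, -5·x, 0], [-2, 0, 1]].
At the point, J = [[1.000, 4.000, 2.000], [-17.500, -12.500, 0.000], [-2.000, 0.000, 1.000]] (det J = 7.500).
Solving J·Δ = −F gives Δ = (17.683, -26.917, 44.367).
Then the next iterate is (x, y, z)₁ = (20.183, -26.417, 43.367).

(20.183, -26.417, 43.367)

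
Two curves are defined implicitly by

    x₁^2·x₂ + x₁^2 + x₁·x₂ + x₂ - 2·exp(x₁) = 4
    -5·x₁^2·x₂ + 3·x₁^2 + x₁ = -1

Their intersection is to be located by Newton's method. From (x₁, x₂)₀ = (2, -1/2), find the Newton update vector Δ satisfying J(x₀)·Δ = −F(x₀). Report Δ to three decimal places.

At (2, -1/2): F = (-18.27811, 25.000).
Jacobian J = [[2·x₁·x₂ + 2·x₁ + x₂ - 2·exp(x₁), x₁^2 + x₁ + 1], [-10·x₁·x₂ + 6·x₁ + 1, -5·x₁^2]].
At the point, J = [[-13.27811, 7.000], [23.000, -20.000]] (det J = 104.56224).
Solving J·Δ = −F gives Δ = (-1.822, -0.846).

(-1.822, -0.846)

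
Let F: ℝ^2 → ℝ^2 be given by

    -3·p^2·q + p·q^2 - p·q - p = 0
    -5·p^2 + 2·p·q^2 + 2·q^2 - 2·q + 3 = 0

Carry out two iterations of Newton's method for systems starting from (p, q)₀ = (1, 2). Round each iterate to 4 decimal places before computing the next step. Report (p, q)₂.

At (1, 2): F = (-5.0000, 10.0000).
Jacobian J = [[-6·p·q + q^2 - q - 1, -3·p^2 + 2·p·q - p], [-10·p + 2·q^2, 4·p·q + 4·q - 2]].
At the point, J = [[-11.0000, 0.0000], [-2.0000, 14.0000]] (det J = -154.0000).
Solving J·Δ = −F gives Δ = (-0.4545, -0.7792).
Then the next iterate is (p, q)₁ = (0.5455, 1.2208).
Round to (0.5455, 1.2208) and repeat: F = (-1.488280, 3.677229), J = [[-4.726126, -0.106318], [-2.474295, 5.546986]].
Δ = (-0.2970, -0.7954), so (p, q)₂ = (0.2485, 0.4254).

(0.2485, 0.4254)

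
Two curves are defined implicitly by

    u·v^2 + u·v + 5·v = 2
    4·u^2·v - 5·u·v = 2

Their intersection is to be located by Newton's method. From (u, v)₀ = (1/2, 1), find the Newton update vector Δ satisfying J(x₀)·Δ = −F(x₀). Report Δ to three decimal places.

(-4.786, 0.857)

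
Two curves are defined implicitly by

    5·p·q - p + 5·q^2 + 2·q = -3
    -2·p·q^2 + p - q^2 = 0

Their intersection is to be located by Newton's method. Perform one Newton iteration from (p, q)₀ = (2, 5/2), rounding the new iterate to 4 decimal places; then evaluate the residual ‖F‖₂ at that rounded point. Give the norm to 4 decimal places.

10.5205

At (2, 5/2): F = (62.2500, -29.2500).
Jacobian J = [[5·q - 1, 5·p + 10·q + 2], [-2·q^2 + 1, -4·p·q - 2·q]].
At the point, J = [[11.5000, 37.0000], [-11.5000, -25.0000]] (det J = 138.0000).
Solving J·Δ = −F gives Δ = (3.4348, -2.7500).
Then the next iterate is (p, q)₁ = (5.4348, -0.2500).
Re-evaluating at (5.4348, -0.2500): F = (-9.4158, 4.692950), so ‖F‖₂ = 10.5205.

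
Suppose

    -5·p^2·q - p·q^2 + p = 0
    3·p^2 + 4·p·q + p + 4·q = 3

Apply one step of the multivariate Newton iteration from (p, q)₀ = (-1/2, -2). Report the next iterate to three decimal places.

At (-1/2, -2): F = (4.000, -6.750).
Jacobian J = [[-10·p·q - q^2 + 1, -5·p^2 - 2·p·q], [6·p + 4·q + 1, 4·p + 4]].
At the point, J = [[-13.000, -3.250], [-10.000, 2.000]] (det J = -58.500).
Solving J·Δ = −F gives Δ = (-0.238, 2.184).
Then the next iterate is (p, q)₁ = (-0.738, 0.184).

(-0.738, 0.184)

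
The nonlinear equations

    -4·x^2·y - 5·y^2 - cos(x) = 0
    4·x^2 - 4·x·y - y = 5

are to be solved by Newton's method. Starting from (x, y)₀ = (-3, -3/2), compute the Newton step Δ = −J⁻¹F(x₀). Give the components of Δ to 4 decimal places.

(1.0130, 0.3395)

At (-3, -3/2): F = (43.739992, 14.5000).
Jacobian J = [[-8·x·y + sin(x), -4·x^2 - 10·y], [8·x - 4·y, -4·x - 1]].
At the point, J = [[-36.141120, -21.0000], [-18.0000, 11.0000]] (det J = -775.552320).
Solving J·Δ = −F gives Δ = (1.0130, 0.3395).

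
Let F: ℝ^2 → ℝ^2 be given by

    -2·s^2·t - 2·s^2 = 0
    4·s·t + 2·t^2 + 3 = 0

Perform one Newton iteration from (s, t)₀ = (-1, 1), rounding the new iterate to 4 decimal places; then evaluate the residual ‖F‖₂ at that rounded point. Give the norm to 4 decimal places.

At (-1, 1): F = (-4.0000, 1.0000).
Jacobian J = [[-4·s·t - 4·s, -2·s^2], [4·t, 4·s + 4·t]].
At the point, J = [[8.0000, -2.0000], [4.0000, 0.0000]] (det J = 8.0000).
Solving J·Δ = −F gives Δ = (-0.2500, -3.0000).
Then the next iterate is (s, t)₁ = (-1.2500, -2.0000).
Re-evaluating at (-1.2500, -2.0000): F = (3.1250, 21.0000), so ‖F‖₂ = 21.2312.

21.2312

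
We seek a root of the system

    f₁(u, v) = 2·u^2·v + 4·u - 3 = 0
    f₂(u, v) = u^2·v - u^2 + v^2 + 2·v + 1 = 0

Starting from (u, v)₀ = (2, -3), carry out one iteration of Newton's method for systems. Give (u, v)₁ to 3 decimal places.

(1.250, -2.500)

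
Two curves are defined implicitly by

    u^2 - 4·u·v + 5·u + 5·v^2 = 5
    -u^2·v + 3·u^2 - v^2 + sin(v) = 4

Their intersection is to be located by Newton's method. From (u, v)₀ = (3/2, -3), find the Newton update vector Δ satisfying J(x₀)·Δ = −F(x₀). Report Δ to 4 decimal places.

At (3/2, -3): F = (67.7500, 0.358880).
Jacobian J = [[2·u - 4·v + 5, -4·u + 10·v], [-2·u·v + 6·u, -u^2 - 2·v + cos(v)]].
At the point, J = [[20.0000, -36.0000], [18.0000, 2.760008]] (det J = 703.200150).
Solving J·Δ = −F gives Δ = (-0.2843, 1.7240).

(-0.2843, 1.7240)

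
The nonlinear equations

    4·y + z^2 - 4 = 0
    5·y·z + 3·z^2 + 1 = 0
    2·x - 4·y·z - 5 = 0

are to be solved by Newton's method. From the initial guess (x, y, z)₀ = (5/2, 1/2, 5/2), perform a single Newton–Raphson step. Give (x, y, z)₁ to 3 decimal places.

(35.300, 7.917, -4.283)

At (5/2, 1/2, 5/2): F = (4.250, 26.000, -5.000).
Jacobian J = [[0, 4, 2·z], [0, 5·z, 5·y + 6·z], [2, -4·z, -4·y]].
At the point, J = [[0.000, 4.000, 5.000], [0.000, 12.500, 17.500], [2.000, -10.000, -2.000]] (det J = 15.000).
Solving J·Δ = −F gives Δ = (32.800, 7.417, -6.783).
Then the next iterate is (x, y, z)₁ = (35.300, 7.917, -4.283).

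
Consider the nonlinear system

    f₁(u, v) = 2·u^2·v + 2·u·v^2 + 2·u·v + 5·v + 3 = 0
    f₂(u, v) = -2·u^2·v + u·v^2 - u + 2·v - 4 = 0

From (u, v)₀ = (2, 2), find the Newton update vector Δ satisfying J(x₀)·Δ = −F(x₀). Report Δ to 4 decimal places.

At (2, 2): F = (53.0000, -10.0000).
Jacobian J = [[4·u·v + 2·v^2 + 2·v, 2·u^2 + 4·u·v + 2·u + 5], [-4·u·v + v^2 - 1, -2·u^2 + 2·u·v + 2]].
At the point, J = [[28.0000, 33.0000], [-13.0000, 2.0000]] (det J = 485.0000).
Solving J·Δ = −F gives Δ = (-0.8990, -0.8433).

(-0.8990, -0.8433)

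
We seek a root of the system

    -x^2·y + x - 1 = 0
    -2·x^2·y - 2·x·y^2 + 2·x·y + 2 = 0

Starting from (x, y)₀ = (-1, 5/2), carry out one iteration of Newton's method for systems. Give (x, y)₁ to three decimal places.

At (-1, 5/2): F = (-4.500, 4.500).
Jacobian J = [[-2·x·y + 1, -x^2], [-4·x·y - 2·y^2 + 2·y, -2·x^2 - 4·x·y + 2·x]].
At the point, J = [[6.000, -1.000], [2.500, 6.000]] (det J = 38.500).
Solving J·Δ = −F gives Δ = (0.584, -0.994).
Then the next iterate is (x, y)₁ = (-0.416, 1.506).

(-0.416, 1.506)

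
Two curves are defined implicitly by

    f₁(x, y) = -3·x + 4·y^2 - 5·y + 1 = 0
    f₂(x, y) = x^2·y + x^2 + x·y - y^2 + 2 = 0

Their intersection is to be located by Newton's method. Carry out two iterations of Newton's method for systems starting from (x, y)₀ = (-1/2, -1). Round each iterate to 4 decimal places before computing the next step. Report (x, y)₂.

(3.5654, -1.1294)

At (-1/2, -1): F = (11.5000, 1.5000).
Jacobian J = [[-3, 8·y - 5], [2·x·y + 2·x + y, x^2 + x - 2·y]].
At the point, J = [[-3.0000, -13.0000], [-1.0000, 1.7500]] (det J = -18.2500).
Solving J·Δ = −F gives Δ = (2.1712, 0.3836).
Then the next iterate is (x, y)₁ = (1.6712, -0.6164).
Round to (1.6712, -0.6164) and repeat: F = (0.588196, 1.661283), J = [[-3.0000, -9.9312], [0.665745, 5.696909]].
Δ = (1.8942, -0.5130), so (x, y)₂ = (3.5654, -1.1294).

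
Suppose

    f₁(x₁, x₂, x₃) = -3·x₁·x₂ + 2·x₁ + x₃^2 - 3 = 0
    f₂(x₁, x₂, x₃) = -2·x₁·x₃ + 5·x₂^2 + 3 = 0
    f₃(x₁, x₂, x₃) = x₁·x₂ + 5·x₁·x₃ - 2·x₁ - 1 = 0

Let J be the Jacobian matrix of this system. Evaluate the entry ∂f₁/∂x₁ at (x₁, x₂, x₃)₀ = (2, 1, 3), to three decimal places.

-1.000

∂f₁/∂x₁ = -3·x₂ + 2.
At (2, 1, 3) this is -1.000.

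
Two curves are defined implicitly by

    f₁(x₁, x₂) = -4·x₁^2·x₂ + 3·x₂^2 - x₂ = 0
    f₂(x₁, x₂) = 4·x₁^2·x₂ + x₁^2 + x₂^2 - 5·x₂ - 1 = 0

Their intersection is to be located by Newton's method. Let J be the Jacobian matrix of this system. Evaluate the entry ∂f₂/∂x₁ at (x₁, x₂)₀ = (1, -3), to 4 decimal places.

∂f₂/∂x₁ = 8·x₁·x₂ + 2·x₁.
At (1, -3) this is -22.0000.

-22.0000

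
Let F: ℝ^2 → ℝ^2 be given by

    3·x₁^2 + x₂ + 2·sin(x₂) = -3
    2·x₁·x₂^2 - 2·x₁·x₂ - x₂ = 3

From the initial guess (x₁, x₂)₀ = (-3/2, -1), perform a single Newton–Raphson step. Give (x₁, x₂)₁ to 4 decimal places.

At (-3/2, -1): F = (7.067058, -8.0000).
Jacobian J = [[6·x₁, 2·cos(x₂) + 1], [2·x₂^2 - 2·x₂, 4·x₁·x₂ - 2·x₁ - 1]].
At the point, J = [[-9.0000, 2.080605], [4.0000, 8.0000]] (det J = -80.322418).
Solving J·Δ = −F gives Δ = (0.9111, 0.5445).
Then the next iterate is (x₁, x₂)₁ = (-0.5889, -0.4555).

(-0.5889, -0.4555)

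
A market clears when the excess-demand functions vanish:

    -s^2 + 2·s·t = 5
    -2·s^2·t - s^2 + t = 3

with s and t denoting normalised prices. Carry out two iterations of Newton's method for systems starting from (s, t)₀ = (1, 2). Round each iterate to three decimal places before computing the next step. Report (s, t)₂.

At (1, 2): F = (-2.000, -6.000).
Jacobian J = [[-2·s + 2·t, 2·s], [-4·s·t - 2·s, -2·s^2 + 1]].
At the point, J = [[2.000, 2.000], [-10.000, -1.000]] (det J = 18.000).
Solving J·Δ = −F gives Δ = (-0.778, 1.778).
Then the next iterate is (s, t)₁ = (0.222, 3.778).
Round to (0.222, 3.778) and repeat: F = (-3.37185, 0.35633), J = [[7.112, 0.444], [-3.79886, 0.90143]].
Δ = (0.395, 1.269), so (s, t)₂ = (0.617, 5.047).

(0.617, 5.047)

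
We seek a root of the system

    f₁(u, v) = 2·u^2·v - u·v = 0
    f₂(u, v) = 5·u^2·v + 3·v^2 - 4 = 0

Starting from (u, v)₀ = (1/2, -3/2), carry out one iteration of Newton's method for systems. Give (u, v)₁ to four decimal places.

(0.5000, -1.3871)

At (1/2, -3/2): F = (0.0000, 0.8750).
Jacobian J = [[4·u·v - v, 2·u^2 - u], [10·u·v, 5·u^2 + 6·v]].
At the point, J = [[-1.5000, 0.0000], [-7.5000, -7.7500]] (det J = 11.6250).
Solving J·Δ = −F gives Δ = (0.0000, 0.1129).
Then the next iterate is (u, v)₁ = (0.5000, -1.3871).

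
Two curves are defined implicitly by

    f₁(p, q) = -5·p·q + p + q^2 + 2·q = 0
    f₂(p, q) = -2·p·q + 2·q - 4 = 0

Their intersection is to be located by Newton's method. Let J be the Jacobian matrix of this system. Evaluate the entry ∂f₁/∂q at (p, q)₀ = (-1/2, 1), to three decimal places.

∂f₁/∂q = -5·p + 2·q + 2.
At (-1/2, 1) this is 6.500.

6.500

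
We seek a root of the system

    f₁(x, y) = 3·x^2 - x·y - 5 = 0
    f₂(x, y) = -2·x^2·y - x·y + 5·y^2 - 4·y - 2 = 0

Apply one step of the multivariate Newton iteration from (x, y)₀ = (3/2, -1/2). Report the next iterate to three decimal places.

At (3/2, -1/2): F = (2.500, 4.250).
Jacobian J = [[6·x - y, -x], [-4·x·y - y, -2·x^2 - x + 10·y - 4]].
At the point, J = [[9.500, -1.500], [3.500, -15.000]] (det J = -137.250).
Solving J·Δ = −F gives Δ = (-0.227, 0.230).
Then the next iterate is (x, y)₁ = (1.273, -0.270).

(1.273, -0.270)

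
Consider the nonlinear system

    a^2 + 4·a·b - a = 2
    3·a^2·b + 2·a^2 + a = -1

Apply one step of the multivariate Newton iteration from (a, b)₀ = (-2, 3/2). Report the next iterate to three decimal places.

(-1.447, 0.569)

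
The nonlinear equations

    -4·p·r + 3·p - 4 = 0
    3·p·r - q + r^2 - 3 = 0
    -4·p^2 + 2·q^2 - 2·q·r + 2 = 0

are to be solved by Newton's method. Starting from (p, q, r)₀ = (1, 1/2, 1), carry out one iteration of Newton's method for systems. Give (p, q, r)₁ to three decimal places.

(0.839, -5.532, -0.210)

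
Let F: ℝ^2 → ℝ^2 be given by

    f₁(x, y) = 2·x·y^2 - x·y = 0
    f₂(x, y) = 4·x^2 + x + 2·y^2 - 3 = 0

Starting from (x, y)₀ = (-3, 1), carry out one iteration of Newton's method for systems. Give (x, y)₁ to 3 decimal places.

(-1.640, 0.818)

At (-3, 1): F = (-3.000, 32.000).
Jacobian J = [[2·y^2 - y, 4·x·y - x], [8·x + 1, 4·y]].
At the point, J = [[1.000, -9.000], [-23.000, 4.000]] (det J = -203.000).
Solving J·Δ = −F gives Δ = (1.360, -0.182).
Then the next iterate is (x, y)₁ = (-1.640, 0.818).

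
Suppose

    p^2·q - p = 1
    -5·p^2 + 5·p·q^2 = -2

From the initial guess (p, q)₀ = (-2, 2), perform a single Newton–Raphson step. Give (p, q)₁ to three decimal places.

At (-2, 2): F = (9.000, -58.000).
Jacobian J = [[2·p·q - 1, p^2], [-10·p + 5·q^2, 10·p·q]].
At the point, J = [[-9.000, 4.000], [40.000, -40.000]] (det J = 200.000).
Solving J·Δ = −F gives Δ = (0.640, -0.810).
Then the next iterate is (p, q)₁ = (-1.360, 1.190).

(-1.360, 1.190)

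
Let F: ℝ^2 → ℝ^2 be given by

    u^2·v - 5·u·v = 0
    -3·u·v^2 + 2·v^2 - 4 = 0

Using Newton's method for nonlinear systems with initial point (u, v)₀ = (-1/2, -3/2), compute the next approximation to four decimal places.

At (-1/2, -3/2): F = (-4.1250, 3.8750).
Jacobian J = [[2·u·v - 5·v, u^2 - 5·u], [-3·v^2, -6·u·v + 4·v]].
At the point, J = [[9.0000, 2.7500], [-6.7500, -10.5000]] (det J = -75.9375).
Solving J·Δ = −F gives Δ = (0.4300, 0.0926).
Then the next iterate is (u, v)₁ = (-0.0700, -1.4074).

(-0.0700, -1.4074)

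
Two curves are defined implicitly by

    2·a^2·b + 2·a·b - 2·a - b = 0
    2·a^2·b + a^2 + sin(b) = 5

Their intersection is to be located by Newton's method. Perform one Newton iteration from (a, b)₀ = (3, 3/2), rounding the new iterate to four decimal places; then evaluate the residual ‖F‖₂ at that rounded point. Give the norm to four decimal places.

At (3, 3/2): F = (28.5000, 31.997495).
Jacobian J = [[4·a·b + 2·b - 2, 2·a^2 + 2·a - 1], [4·a·b + 2·a, 2·a^2 + cos(b)]].
At the point, J = [[19.0000, 23.0000], [24.0000, 18.070737]] (det J = -208.655993).
Solving J·Δ = −F gives Δ = (-1.0588, -0.3645).
Then the next iterate is (a, b)₁ = (1.9412, 1.1355).
Re-evaluating at (1.9412, 1.1355): F = (7.948278, 8.232715), so ‖F‖₂ = 11.4435.

11.4435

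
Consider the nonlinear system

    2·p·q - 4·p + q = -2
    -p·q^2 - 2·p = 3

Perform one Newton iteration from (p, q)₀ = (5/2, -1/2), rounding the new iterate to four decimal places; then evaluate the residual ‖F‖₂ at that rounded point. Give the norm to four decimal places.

7840.0929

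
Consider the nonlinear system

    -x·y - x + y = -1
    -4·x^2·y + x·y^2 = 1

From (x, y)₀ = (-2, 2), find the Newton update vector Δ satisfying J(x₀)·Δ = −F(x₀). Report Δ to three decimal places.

(-2.583, -5.583)

At (-2, 2): F = (9.000, -41.000).
Jacobian J = [[-y - 1, -x + 1], [-8·x·y + y^2, -4·x^2 + 2·x·y]].
At the point, J = [[-3.000, 3.000], [36.000, -24.000]] (det J = -36.000).
Solving J·Δ = −F gives Δ = (-2.583, -5.583).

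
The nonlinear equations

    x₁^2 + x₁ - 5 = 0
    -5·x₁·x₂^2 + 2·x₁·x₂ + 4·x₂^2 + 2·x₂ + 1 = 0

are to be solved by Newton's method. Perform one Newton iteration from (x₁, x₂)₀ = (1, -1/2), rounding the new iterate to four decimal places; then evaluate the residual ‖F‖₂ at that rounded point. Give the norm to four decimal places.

2.2004

At (1, -1/2): F = (-3.0000, -1.2500).
Jacobian J = [[2·x₁ + 1, 0], [-5·x₂^2 + 2·x₂, -10·x₁·x₂ + 2·x₁ + 8·x₂ + 2]].
At the point, J = [[3.0000, 0.0000], [-2.2500, 5.0000]] (det J = 15.0000).
Solving J·Δ = −F gives Δ = (1.0000, 0.7000).
Then the next iterate is (x₁, x₂)₁ = (2.0000, 0.2000).
Re-evaluating at (2.0000, 0.2000): F = (1.0000, 1.9600), so ‖F‖₂ = 2.2004.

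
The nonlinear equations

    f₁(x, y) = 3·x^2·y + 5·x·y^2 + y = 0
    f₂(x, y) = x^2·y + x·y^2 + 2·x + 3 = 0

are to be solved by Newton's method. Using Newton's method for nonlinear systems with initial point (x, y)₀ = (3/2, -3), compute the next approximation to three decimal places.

(5.250, 0.000)

At (3/2, -3): F = (44.250, 12.750).
Jacobian J = [[6·x·y + 5·y^2, 3·x^2 + 10·x·y + 1], [2·x·y + y^2 + 2, x^2 + 2·x·y]].
At the point, J = [[18.000, -37.250], [2.000, -6.750]] (det J = -47.000).
Solving J·Δ = −F gives Δ = (3.750, 3.000).
Then the next iterate is (x, y)₁ = (5.250, 0.000).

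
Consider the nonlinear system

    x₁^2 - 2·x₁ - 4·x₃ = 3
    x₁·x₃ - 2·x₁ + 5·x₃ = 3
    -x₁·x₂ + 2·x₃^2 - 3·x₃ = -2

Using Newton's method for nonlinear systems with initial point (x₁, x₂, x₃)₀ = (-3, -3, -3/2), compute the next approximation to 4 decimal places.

(-1.8000, 1.4333, 0.6000)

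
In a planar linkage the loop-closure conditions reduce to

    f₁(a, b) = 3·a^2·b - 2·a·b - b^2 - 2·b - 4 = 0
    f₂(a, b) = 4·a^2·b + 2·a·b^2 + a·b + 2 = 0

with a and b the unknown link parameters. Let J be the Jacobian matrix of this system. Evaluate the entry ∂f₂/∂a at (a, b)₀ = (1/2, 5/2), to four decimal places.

25.0000

∂f₂/∂a = 8·a·b + 2·b^2 + b.
At (1/2, 5/2) this is 25.0000.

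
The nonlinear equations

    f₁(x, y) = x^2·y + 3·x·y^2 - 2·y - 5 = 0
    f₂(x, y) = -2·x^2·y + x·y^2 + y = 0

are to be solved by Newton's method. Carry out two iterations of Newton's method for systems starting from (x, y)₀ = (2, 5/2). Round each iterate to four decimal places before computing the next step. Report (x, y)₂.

At (2, 5/2): F = (37.5000, -5.0000).
Jacobian J = [[2·x·y + 3·y^2, x^2 + 6·x·y - 2], [-4·x·y + y^2, -2·x^2 + 2·x·y + 1]].
At the point, J = [[28.7500, 32.0000], [-13.7500, 3.0000]] (det J = 526.2500).
Solving J·Δ = −F gives Δ = (-0.5178, -0.7067).
Then the next iterate is (x, y)₁ = (1.4822, 1.7933).
Round to (1.4822, 1.7933) and repeat: F = (9.653063, -1.319518), J = [[14.963833, 16.145092], [-7.416192, 1.922225]].
Δ = (-0.2684, -0.3491), so (x, y)₂ = (1.2138, 1.4442).

(1.2138, 1.4442)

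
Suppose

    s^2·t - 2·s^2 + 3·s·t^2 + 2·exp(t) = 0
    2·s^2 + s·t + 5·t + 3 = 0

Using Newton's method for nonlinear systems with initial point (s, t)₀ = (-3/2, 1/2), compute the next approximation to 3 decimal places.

(-0.924, -1.238)

At (-3/2, 1/2): F = (-1.20256, 9.250).
Jacobian J = [[2·s·t - 4·s + 3·t^2, s^2 + 6·s·t + 2·exp(t)], [4·s + t, s + 5]].
At the point, J = [[5.250, 1.04744], [-5.500, 3.500]] (det J = 24.13593).
Solving J·Δ = −F gives Δ = (0.576, -1.738).
Then the next iterate is (s, t)₁ = (-0.924, -1.238).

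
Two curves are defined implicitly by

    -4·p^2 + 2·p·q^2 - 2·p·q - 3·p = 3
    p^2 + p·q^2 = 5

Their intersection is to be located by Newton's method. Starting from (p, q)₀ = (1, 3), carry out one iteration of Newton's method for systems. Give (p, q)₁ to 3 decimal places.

(0.635, 2.837)

At (1, 3): F = (2.000, 5.000).
Jacobian J = [[-8·p + 2·q^2 - 2·q - 3, 4·p·q - 2·p], [2·p + q^2, 2·p·q]].
At the point, J = [[1.000, 10.000], [11.000, 6.000]] (det J = -104.000).
Solving J·Δ = −F gives Δ = (-0.365, -0.163).
Then the next iterate is (p, q)₁ = (0.635, 2.837).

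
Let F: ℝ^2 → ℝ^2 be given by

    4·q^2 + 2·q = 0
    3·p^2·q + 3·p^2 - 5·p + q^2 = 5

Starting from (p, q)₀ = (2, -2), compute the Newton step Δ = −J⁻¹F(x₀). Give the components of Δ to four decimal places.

At (2, -2): F = (12.0000, -23.0000).
Jacobian J = [[0, 8·q + 2], [6·p·q + 6·p - 5, 3·p^2 + 2·q]].
At the point, J = [[0.0000, -14.0000], [-17.0000, 8.0000]] (det J = -238.0000).
Solving J·Δ = −F gives Δ = (-0.9496, 0.8571).

(-0.9496, 0.8571)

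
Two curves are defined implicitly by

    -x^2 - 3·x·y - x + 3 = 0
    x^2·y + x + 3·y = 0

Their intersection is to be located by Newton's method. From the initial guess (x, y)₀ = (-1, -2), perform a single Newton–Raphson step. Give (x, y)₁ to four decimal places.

At (-1, -2): F = (-3.0000, -9.0000).
Jacobian J = [[-2·x - 3·y - 1, -3·x], [2·x·y + 1, x^2 + 3]].
At the point, J = [[7.0000, 3.0000], [5.0000, 4.0000]] (det J = 13.0000).
Solving J·Δ = −F gives Δ = (-1.1538, 3.6923).
Then the next iterate is (x, y)₁ = (-2.1538, 1.6923).

(-2.1538, 1.6923)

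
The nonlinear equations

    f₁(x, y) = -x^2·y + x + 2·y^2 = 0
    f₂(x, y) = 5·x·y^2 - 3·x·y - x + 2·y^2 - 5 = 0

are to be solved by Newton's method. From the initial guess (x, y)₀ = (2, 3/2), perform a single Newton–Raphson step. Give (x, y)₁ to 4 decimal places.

(1.9567, 1.1416)

At (2, 3/2): F = (0.5000, 11.0000).
Jacobian J = [[-2·x·y + 1, -x^2 + 4·y], [5·y^2 - 3·y - 1, 10·x·y - 3·x + 4·y]].
At the point, J = [[-5.0000, 2.0000], [5.7500, 30.0000]] (det J = -161.5000).
Solving J·Δ = −F gives Δ = (-0.0433, -0.3584).
Then the next iterate is (x, y)₁ = (1.9567, 1.1416).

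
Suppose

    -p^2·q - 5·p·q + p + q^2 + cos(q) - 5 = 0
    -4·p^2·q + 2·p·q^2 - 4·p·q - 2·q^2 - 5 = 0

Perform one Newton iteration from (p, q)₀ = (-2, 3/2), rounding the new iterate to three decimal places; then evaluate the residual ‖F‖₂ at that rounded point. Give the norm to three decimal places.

10.533

At (-2, 3/2): F = (4.32074, -30.500).
Jacobian J = [[-2·p·q - 5·q + 1, -p^2 - 5·p + 2·q - sin(q)], [-8·p·q + 2·q^2 - 4·q, -4·p^2 + 4·p·q - 4·p - 4·q]].
At the point, J = [[-0.500, 8.00251], [22.500, -26.000]] (det J = -167.05636).
Solving J·Δ = −F gives Δ = (0.789, -0.491).
Then the next iterate is (p, q)₁ = (-1.211, 1.009).
Re-evaluating at (-1.211, 1.009): F = (-0.03044, -10.53324), so ‖F‖₂ = 10.533.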